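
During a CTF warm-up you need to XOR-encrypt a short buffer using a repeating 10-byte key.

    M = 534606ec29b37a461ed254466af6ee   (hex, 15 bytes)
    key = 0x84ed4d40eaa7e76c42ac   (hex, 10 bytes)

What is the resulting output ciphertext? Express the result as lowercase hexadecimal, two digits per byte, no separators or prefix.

The 10-byte key repeats, so the effective keystream is 84 ed 4d 40 ea a7 e7 6c 42 ac 84 ed 4d 40 ea.
byte 0: 01010011 ^ 10000100 = 11010111
byte 1: 01000110 ^ 11101101 = 10101011
byte 2: 00000110 ^ 01001101 = 01001011
byte 3: 11101100 ^ 01000000 = 10101100
byte 4: 00101001 ^ 11101010 = 11000011
byte 5: 10110011 ^ 10100111 = 00010100
byte 6: 01111010 ^ 11100111 = 10011101
byte 7: 01000110 ^ 01101100 = 00101010
byte 8: 00011110 ^ 01000010 = 01011100
byte 9: 11010010 ^ 10101100 = 01111110
byte 10: 01010100 ^ 10000100 = 11010000
byte 11: 01000110 ^ 11101101 = 10101011
byte 12: 01101010 ^ 01001101 = 00100111
byte 13: 11110110 ^ 01000000 = 10110110
byte 14: 11101110 ^ 11101010 = 00000100

d7ab4bacc3149d2a5c7ed0ab27b604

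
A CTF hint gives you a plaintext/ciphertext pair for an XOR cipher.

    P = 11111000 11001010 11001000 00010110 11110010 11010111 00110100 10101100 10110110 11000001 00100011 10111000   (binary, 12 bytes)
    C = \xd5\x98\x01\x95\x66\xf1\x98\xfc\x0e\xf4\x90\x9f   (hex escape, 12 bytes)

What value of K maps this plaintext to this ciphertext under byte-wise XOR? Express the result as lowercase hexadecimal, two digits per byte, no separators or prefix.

2d52c9839426ac50b835b327

Since C = P ⊕ K, XORing both sides with P gives K = P ⊕ C.
byte 0: f8 ⊕ d5 = 2d
byte 1: ca ⊕ 98 = 52
byte 2: c8 ⊕ 01 = c9
byte 3: 16 ⊕ 95 = 83
byte 4: f2 ⊕ 66 = 94
byte 5: d7 ⊕ f1 = 26
byte 6: 34 ⊕ 98 = ac
byte 7: ac ⊕ fc = 50
byte 8: b6 ⊕ 0e = b8
byte 9: c1 ⊕ f4 = 35
byte 10: 23 ⊕ 90 = b3
byte 11: b8 ⊕ 9f = 27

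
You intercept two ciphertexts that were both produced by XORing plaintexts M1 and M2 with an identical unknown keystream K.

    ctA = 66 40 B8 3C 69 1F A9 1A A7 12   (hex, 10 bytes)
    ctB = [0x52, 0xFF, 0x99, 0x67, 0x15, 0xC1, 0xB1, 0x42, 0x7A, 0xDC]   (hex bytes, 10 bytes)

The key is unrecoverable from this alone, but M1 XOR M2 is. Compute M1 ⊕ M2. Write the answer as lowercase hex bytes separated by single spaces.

34 bf 21 5b 7c de 18 58 dd ce

ctA ⊕ ctB = (M1 ⊕ K) ⊕ (M2 ⊕ K) = M1 ⊕ M2 — the shared key cancels under XOR.
01100110 XOR 01010010 = 00110100
01000000 XOR 11111111 = 10111111
10111000 XOR 10011001 = 00100001
00111100 XOR 01100111 = 01011011
01101001 XOR 00010101 = 01111100
00011111 XOR 11000001 = 11011110
10101001 XOR 10110001 = 00011000
00011010 XOR 01000010 = 01011000
10100111 XOR 01111010 = 11011101
00010010 XOR 11011100 = 11001110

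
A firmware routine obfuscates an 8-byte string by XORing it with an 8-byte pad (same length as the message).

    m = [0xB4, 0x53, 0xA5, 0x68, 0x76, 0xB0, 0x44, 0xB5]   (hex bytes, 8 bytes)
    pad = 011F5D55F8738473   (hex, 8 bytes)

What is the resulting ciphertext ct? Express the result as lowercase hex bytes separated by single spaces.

XOR is its own inverse, so applying the key byte-wise gives the result directly.
byte 0: b4 ⊕ 01 = b5
byte 1: 53 ⊕ 1f = 4c
byte 2: a5 ⊕ 5d = f8
byte 3: 68 ⊕ 55 = 3d
byte 4: 76 ⊕ f8 = 8e
byte 5: b0 ⊕ 73 = c3
byte 6: 44 ⊕ 84 = c0
byte 7: b5 ⊕ 73 = c6

b5 4c f8 3d 8e c3 c0 c6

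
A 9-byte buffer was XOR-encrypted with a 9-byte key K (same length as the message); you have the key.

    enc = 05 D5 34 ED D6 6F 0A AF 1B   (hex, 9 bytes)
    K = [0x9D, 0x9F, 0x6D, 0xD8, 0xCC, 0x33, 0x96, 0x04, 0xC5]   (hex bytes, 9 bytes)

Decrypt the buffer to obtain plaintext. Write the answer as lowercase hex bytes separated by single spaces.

byte 0: 05 ⊕ 9d = 98
byte 1: d5 ⊕ 9f = 4a
byte 2: 34 ⊕ 6d = 59
byte 3: ed ⊕ d8 = 35
byte 4: d6 ⊕ cc = 1a
byte 5: 6f ⊕ 33 = 5c
byte 6: 0a ⊕ 96 = 9c
byte 7: af ⊕ 04 = ab
byte 8: 1b ⊕ c5 = de

98 4a 59 35 1a 5c 9c ab de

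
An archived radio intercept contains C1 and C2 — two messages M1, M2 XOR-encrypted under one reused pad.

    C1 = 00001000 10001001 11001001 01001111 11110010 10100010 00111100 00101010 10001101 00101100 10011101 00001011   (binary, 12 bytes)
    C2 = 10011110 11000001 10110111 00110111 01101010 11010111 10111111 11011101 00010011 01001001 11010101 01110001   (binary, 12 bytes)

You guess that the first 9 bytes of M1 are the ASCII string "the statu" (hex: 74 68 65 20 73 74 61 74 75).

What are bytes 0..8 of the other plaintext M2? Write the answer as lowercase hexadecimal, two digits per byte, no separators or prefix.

e2201b58eb01e283eb

First, C1 ⊕ C2 = (M1 ⊕ K) ⊕ (M2 ⊕ K) = M1 ⊕ M2, so the key drops out. Then M2 = (M1 ⊕ M2) ⊕ M1 over the first 9 bytes.
byte 0: (08 xor 9e) xor 74 = 96 xor 74 = e2
byte 1: (89 xor c1) xor 68 = 48 xor 68 = 20
byte 2: (c9 xor b7) xor 65 = 7e xor 65 = 1b
byte 3: (4f xor 37) xor 20 = 78 xor 20 = 58
byte 4: (f2 xor 6a) xor 73 = 98 xor 73 = eb
byte 5: (a2 xor d7) xor 74 = 75 xor 74 = 01
byte 6: (3c xor bf) xor 61 = 83 xor 61 = e2
byte 7: (2a xor dd) xor 74 = f7 xor 74 = 83
byte 8: (8d xor 13) xor 75 = 9e xor 75 = eb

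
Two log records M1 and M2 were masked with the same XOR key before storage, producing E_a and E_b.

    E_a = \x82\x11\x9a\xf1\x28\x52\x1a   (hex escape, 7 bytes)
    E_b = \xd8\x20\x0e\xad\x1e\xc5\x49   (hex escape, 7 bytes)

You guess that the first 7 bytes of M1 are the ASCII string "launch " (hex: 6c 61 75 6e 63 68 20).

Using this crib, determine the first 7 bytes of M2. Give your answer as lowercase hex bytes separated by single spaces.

36 50 e1 32 55 ff 73

First, E_a ⊕ E_b = (M1 ⊕ K) ⊕ (M2 ⊕ K) = M1 ⊕ M2, so the key drops out. Then M2 = (M1 ⊕ M2) ⊕ M1 over the first 7 bytes.
byte 0: (82 ^ d8) ^ 6c = 5a ^ 6c = 36
byte 1: (11 ^ 20) ^ 61 = 31 ^ 61 = 50
byte 2: (9a ^ 0e) ^ 75 = 94 ^ 75 = e1
byte 3: (f1 ^ ad) ^ 6e = 5c ^ 6e = 32
byte 4: (28 ^ 1e) ^ 63 = 36 ^ 63 = 55
byte 5: (52 ^ c5) ^ 68 = 97 ^ 68 = ff
byte 6: (1a ^ 49) ^ 20 = 53 ^ 20 = 73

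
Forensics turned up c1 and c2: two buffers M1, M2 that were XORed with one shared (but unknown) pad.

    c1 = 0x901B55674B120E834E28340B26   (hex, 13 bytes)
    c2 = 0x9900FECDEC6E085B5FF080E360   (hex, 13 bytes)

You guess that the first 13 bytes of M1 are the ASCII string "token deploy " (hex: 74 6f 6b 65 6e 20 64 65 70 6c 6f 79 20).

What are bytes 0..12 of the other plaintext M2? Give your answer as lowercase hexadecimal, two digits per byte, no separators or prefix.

First, c1 ⊕ c2 = (M1 ⊕ K) ⊕ (M2 ⊕ K) = M1 ⊕ M2, so the key drops out. Then M2 = (M1 ⊕ M2) ⊕ M1 over the first 13 bytes.
byte 0: (90 XOR 99) XOR 74 = 09 XOR 74 = 7d
byte 1: (1b XOR 00) XOR 6f = 1b XOR 6f = 74
byte 2: (55 XOR fe) XOR 6b = ab XOR 6b = c0
byte 3: (67 XOR cd) XOR 65 = aa XOR 65 = cf
byte 4: (4b XOR ec) XOR 6e = a7 XOR 6e = c9
byte 5: (12 XOR 6e) XOR 20 = 7c XOR 20 = 5c
byte 6: (0e XOR 08) XOR 64 = 06 XOR 64 = 62
byte 7: (83 XOR 5b) XOR 65 = d8 XOR 65 = bd
byte 8: (4e XOR 5f) XOR 70 = 11 XOR 70 = 61
byte 9: (28 XOR f0) XOR 6c = d8 XOR 6c = b4
byte 10: (34 XOR 80) XOR 6f = b4 XOR 6f = db
byte 11: (0b XOR e3) XOR 79 = e8 XOR 79 = 91
byte 12: (26 XOR 60) XOR 20 = 46 XOR 20 = 66

7d74c0cfc95c62bd61b4db9166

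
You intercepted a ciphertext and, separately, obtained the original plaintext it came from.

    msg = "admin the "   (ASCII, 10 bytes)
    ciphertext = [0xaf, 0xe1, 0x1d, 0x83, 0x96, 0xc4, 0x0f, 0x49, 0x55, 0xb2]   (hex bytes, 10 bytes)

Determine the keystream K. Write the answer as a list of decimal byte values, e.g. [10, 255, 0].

Since ciphertext = msg ⊕ K, XORing both sides with msg gives K = msg ⊕ ciphertext.
61 ⊕ af = ce
64 ⊕ e1 = 85
6d ⊕ 1d = 70
69 ⊕ 83 = ea
6e ⊕ 96 = f8
20 ⊕ c4 = e4
74 ⊕ 0f = 7b
68 ⊕ 49 = 21
65 ⊕ 55 = 30
20 ⊕ b2 = 92

[206, 133, 112, 234, 248, 228, 123, 33, 48, 146]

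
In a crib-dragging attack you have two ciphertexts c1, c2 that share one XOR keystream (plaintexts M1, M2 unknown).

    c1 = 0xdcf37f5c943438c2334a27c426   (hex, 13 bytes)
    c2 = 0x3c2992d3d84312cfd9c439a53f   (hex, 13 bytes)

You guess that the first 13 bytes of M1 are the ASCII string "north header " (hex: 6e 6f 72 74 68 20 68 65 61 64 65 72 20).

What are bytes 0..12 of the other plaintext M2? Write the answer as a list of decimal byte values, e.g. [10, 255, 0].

First, c1 ⊕ c2 = (M1 ⊕ K) ⊕ (M2 ⊕ K) = M1 ⊕ M2, so the key drops out. Then M2 = (M1 ⊕ M2) ⊕ M1 over the first 13 bytes.
byte 0: (dc xor 3c) xor 6e = e0 xor 6e = 8e
byte 1: (f3 xor 29) xor 6f = da xor 6f = b5
byte 2: (7f xor 92) xor 72 = ed xor 72 = 9f
byte 3: (5c xor d3) xor 74 = 8f xor 74 = fb
byte 4: (94 xor d8) xor 68 = 4c xor 68 = 24
byte 5: (34 xor 43) xor 20 = 77 xor 20 = 57
byte 6: (38 xor 12) xor 68 = 2a xor 68 = 42
byte 7: (c2 xor cf) xor 65 = 0d xor 65 = 68
byte 8: (33 xor d9) xor 61 = ea xor 61 = 8b
byte 9: (4a xor c4) xor 64 = 8e xor 64 = ea
byte 10: (27 xor 39) xor 65 = 1e xor 65 = 7b
byte 11: (c4 xor a5) xor 72 = 61 xor 72 = 13
byte 12: (26 xor 3f) xor 20 = 19 xor 20 = 39

[142, 181, 159, 251, 36, 87, 66, 104, 139, 234, 123, 19, 57]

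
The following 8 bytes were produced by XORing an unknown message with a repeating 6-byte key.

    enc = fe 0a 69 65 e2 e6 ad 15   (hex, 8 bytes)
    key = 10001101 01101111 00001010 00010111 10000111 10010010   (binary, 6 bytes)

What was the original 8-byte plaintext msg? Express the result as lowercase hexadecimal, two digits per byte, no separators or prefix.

The 6-byte key repeats, so the effective keystream is 8d 6f 0a 17 87 92 8d 6f.
byte 0: fe ⊕ 8d = 73
byte 1: 0a ⊕ 6f = 65
byte 2: 69 ⊕ 0a = 63
byte 3: 65 ⊕ 17 = 72
byte 4: e2 ⊕ 87 = 65
byte 5: e6 ⊕ 92 = 74
byte 6: ad ⊕ 8d = 20
byte 7: 15 ⊕ 6f = 7a

736563726574207a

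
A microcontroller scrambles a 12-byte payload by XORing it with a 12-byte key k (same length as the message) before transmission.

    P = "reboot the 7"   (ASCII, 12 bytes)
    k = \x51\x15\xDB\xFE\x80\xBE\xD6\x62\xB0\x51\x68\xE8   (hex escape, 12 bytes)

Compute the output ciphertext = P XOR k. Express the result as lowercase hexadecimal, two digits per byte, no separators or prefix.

XOR is its own inverse, so applying the key byte-wise gives the result directly.
72 ^ 51 = 23
65 ^ 15 = 70
62 ^ db = b9
6f ^ fe = 91
6f ^ 80 = ef
74 ^ be = ca
20 ^ d6 = f6
74 ^ 62 = 16
68 ^ b0 = d8
65 ^ 51 = 34
20 ^ 68 = 48
37 ^ e8 = df

2370b991efcaf616d83448df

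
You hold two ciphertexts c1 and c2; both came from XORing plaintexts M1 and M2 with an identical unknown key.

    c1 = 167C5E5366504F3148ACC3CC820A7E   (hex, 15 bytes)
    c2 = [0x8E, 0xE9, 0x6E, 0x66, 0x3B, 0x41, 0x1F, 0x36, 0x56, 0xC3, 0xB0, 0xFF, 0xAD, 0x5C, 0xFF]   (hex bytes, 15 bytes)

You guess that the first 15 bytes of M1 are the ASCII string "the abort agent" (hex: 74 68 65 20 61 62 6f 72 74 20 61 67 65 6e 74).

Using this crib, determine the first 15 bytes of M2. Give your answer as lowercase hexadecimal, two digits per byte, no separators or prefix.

First, c1 ⊕ c2 = (M1 ⊕ K) ⊕ (M2 ⊕ K) = M1 ⊕ M2, so the key drops out. Then M2 = (M1 ⊕ M2) ⊕ M1 over the first 15 bytes.
byte 0: (16 ⊕ 8e) ⊕ 74 = 98 ⊕ 74 = ec
byte 1: (7c ⊕ e9) ⊕ 68 = 95 ⊕ 68 = fd
byte 2: (5e ⊕ 6e) ⊕ 65 = 30 ⊕ 65 = 55
byte 3: (53 ⊕ 66) ⊕ 20 = 35 ⊕ 20 = 15
byte 4: (66 ⊕ 3b) ⊕ 61 = 5d ⊕ 61 = 3c
byte 5: (50 ⊕ 41) ⊕ 62 = 11 ⊕ 62 = 73
byte 6: (4f ⊕ 1f) ⊕ 6f = 50 ⊕ 6f = 3f
byte 7: (31 ⊕ 36) ⊕ 72 = 07 ⊕ 72 = 75
byte 8: (48 ⊕ 56) ⊕ 74 = 1e ⊕ 74 = 6a
byte 9: (ac ⊕ c3) ⊕ 20 = 6f ⊕ 20 = 4f
byte 10: (c3 ⊕ b0) ⊕ 61 = 73 ⊕ 61 = 12
byte 11: (cc ⊕ ff) ⊕ 67 = 33 ⊕ 67 = 54
byte 12: (82 ⊕ ad) ⊕ 65 = 2f ⊕ 65 = 4a
byte 13: (0a ⊕ 5c) ⊕ 6e = 56 ⊕ 6e = 38
byte 14: (7e ⊕ ff) ⊕ 74 = 81 ⊕ 74 = f5

ecfd55153c733f756a4f12544a38f5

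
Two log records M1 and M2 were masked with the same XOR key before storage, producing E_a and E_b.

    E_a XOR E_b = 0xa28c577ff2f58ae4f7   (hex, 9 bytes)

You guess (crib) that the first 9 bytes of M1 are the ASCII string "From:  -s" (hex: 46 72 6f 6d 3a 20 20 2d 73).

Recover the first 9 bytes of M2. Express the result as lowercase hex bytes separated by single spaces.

Since E_a ⊕ E_b = M1 ⊕ M2, XORing with the guessed M1 bytes yields the corresponding M2 bytes: M2 = (E_a ⊕ E_b) ⊕ M1.
a2 ⊕ 46 = e4
8c ⊕ 72 = fe
57 ⊕ 6f = 38
7f ⊕ 6d = 12
f2 ⊕ 3a = c8
f5 ⊕ 20 = d5
8a ⊕ 20 = aa
e4 ⊕ 2d = c9
f7 ⊕ 73 = 84

e4 fe 38 12 c8 d5 aa c9 84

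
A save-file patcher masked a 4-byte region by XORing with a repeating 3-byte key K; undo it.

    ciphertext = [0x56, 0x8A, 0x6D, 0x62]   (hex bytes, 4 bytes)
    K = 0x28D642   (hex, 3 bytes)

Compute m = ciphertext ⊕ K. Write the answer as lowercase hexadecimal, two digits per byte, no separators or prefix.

7e5c2f4a

The 3-byte key repeats, so the effective keystream is 28 d6 42 28.
byte 0:  86 XOR  40 = 126
byte 1: 138 XOR 214 =  92
byte 2: 109 XOR  66 =  47
byte 3:  98 XOR  40 =  74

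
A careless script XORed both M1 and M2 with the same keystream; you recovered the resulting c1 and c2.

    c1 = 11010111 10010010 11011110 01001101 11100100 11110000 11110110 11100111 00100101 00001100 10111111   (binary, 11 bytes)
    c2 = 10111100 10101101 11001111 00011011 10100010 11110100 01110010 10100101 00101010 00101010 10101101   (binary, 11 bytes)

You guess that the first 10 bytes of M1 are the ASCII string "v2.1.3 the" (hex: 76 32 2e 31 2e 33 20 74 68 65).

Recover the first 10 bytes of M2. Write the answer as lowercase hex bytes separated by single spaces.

First, c1 ⊕ c2 = (M1 ⊕ K) ⊕ (M2 ⊕ K) = M1 ⊕ M2, so the key drops out. Then M2 = (M1 ⊕ M2) ⊕ M1 over the first 10 bytes.
byte 0: (d7 ^ bc) ^ 76 = 6b ^ 76 = 1d
byte 1: (92 ^ ad) ^ 32 = 3f ^ 32 = 0d
byte 2: (de ^ cf) ^ 2e = 11 ^ 2e = 3f
byte 3: (4d ^ 1b) ^ 31 = 56 ^ 31 = 67
byte 4: (e4 ^ a2) ^ 2e = 46 ^ 2e = 68
byte 5: (f0 ^ f4) ^ 33 = 04 ^ 33 = 37
byte 6: (f6 ^ 72) ^ 20 = 84 ^ 20 = a4
byte 7: (e7 ^ a5) ^ 74 = 42 ^ 74 = 36
byte 8: (25 ^ 2a) ^ 68 = 0f ^ 68 = 67
byte 9: (0c ^ 2a) ^ 65 = 26 ^ 65 = 43

1d 0d 3f 67 68 37 a4 36 67 43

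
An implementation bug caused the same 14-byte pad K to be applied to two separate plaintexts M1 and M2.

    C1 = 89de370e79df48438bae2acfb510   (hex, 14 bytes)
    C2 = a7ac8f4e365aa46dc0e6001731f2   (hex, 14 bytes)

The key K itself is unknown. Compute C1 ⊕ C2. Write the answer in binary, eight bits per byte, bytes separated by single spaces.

C1 ⊕ C2 = (M1 ⊕ K) ⊕ (M2 ⊕ K) = M1 ⊕ M2 — the shared key cancels under XOR.
89 ^ a7 = 2e
de ^ ac = 72
37 ^ 8f = b8
0e ^ 4e = 40
79 ^ 36 = 4f
df ^ 5a = 85
48 ^ a4 = ec
43 ^ 6d = 2e
8b ^ c0 = 4b
ae ^ e6 = 48
2a ^ 00 = 2a
cf ^ 17 = d8
b5 ^ 31 = 84
10 ^ f2 = e2

00101110 01110010 10111000 01000000 01001111 10000101 11101100 00101110 01001011 01001000 00101010 11011000 10000100 11100010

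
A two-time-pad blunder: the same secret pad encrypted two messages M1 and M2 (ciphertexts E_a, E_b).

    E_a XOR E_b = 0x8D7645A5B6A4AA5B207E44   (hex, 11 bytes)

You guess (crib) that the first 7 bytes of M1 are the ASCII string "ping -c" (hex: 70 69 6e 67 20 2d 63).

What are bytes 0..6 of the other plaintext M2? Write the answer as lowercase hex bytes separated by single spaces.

fd 1f 2b c2 96 89 c9

Since E_a ⊕ E_b = M1 ⊕ M2, XORing with the guessed M1 bytes yields the corresponding M2 bytes: M2 = (E_a ⊕ E_b) ⊕ M1.
141 XOR 112 = 253
118 XOR 105 =  31
 69 XOR 110 =  43
165 XOR 103 = 194
182 XOR  32 = 150
164 XOR  45 = 137
170 XOR  99 = 201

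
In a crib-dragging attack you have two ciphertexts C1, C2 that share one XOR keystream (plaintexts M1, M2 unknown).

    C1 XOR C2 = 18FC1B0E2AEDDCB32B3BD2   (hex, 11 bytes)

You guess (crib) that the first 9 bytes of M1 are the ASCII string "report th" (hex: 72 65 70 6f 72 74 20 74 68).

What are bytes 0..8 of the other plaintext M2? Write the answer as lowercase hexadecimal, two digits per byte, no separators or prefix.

Since C1 ⊕ C2 = M1 ⊕ M2, XORing with the guessed M1 bytes yields the corresponding M2 bytes: M2 = (C1 ⊕ C2) ⊕ M1.
 24 xor 114 = 106
252 xor 101 = 153
 27 xor 112 = 107
 14 xor 111 =  97
 42 xor 114 =  88
237 xor 116 = 153
220 xor  32 = 252
179 xor 116 = 199
 43 xor 104 =  67

6a996b615899fcc743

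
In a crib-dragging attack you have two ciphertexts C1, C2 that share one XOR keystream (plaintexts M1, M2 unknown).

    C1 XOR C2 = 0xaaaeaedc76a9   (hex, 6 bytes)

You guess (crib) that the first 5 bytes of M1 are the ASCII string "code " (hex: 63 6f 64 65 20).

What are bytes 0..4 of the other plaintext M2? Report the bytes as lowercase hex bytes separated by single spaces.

Since C1 ⊕ C2 = M1 ⊕ M2, XORing with the guessed M1 bytes yields the corresponding M2 bytes: M2 = (C1 ⊕ C2) ⊕ M1.
aa xor 63 = c9
ae xor 6f = c1
ae xor 64 = ca
dc xor 65 = b9
76 xor 20 = 56

c9 c1 ca b9 56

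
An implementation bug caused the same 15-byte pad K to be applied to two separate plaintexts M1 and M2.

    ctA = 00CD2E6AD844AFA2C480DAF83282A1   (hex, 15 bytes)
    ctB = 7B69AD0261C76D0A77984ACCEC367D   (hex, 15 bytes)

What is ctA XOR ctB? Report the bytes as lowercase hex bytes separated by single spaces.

ctA ⊕ ctB = (M1 ⊕ K) ⊕ (M2 ⊕ K) = M1 ⊕ M2 — the shared key cancels under XOR.
byte 0:   0 XOR 123 = 123
byte 1: 205 XOR 105 = 164
byte 2:  46 XOR 173 = 131
byte 3: 106 XOR   2 = 104
byte 4: 216 XOR  97 = 185
byte 5:  68 XOR 199 = 131
byte 6: 175 XOR 109 = 194
byte 7: 162 XOR  10 = 168
byte 8: 196 XOR 119 = 179
byte 9: 128 XOR 152 =  24
byte 10: 218 XOR  74 = 144
byte 11: 248 XOR 204 =  52
byte 12:  50 XOR 236 = 222
byte 13: 130 XOR  54 = 180
byte 14: 161 XOR 125 = 220

7b a4 83 68 b9 83 c2 a8 b3 18 90 34 de b4 dc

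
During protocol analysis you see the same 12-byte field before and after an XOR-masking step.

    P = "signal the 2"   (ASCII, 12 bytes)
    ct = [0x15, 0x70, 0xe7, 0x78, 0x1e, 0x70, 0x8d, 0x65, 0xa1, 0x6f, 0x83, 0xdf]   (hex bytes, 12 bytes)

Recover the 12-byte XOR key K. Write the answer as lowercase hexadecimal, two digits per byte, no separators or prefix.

Since ct = P ⊕ K, XORing both sides with P gives K = P ⊕ ct.
73 ^ 15 = 66
69 ^ 70 = 19
67 ^ e7 = 80
6e ^ 78 = 16
61 ^ 1e = 7f
6c ^ 70 = 1c
20 ^ 8d = ad
74 ^ 65 = 11
68 ^ a1 = c9
65 ^ 6f = 0a
20 ^ 83 = a3
32 ^ df = ed

661980167f1cad11c90aa3ed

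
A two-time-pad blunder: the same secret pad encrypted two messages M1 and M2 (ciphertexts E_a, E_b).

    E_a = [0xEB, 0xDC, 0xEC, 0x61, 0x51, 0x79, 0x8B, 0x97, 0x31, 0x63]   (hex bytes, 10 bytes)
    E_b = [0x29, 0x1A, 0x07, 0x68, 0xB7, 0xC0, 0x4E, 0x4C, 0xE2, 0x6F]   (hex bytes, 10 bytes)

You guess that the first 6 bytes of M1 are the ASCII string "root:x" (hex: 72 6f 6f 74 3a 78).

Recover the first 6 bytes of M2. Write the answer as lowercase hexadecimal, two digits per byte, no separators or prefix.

First, E_a ⊕ E_b = (M1 ⊕ K) ⊕ (M2 ⊕ K) = M1 ⊕ M2, so the key drops out. Then M2 = (M1 ⊕ M2) ⊕ M1 over the first 6 bytes.
byte 0: (eb ⊕ 29) ⊕ 72 = c2 ⊕ 72 = b0
byte 1: (dc ⊕ 1a) ⊕ 6f = c6 ⊕ 6f = a9
byte 2: (ec ⊕ 07) ⊕ 6f = eb ⊕ 6f = 84
byte 3: (61 ⊕ 68) ⊕ 74 = 09 ⊕ 74 = 7d
byte 4: (51 ⊕ b7) ⊕ 3a = e6 ⊕ 3a = dc
byte 5: (79 ⊕ c0) ⊕ 78 = b9 ⊕ 78 = c1

b0a9847ddcc1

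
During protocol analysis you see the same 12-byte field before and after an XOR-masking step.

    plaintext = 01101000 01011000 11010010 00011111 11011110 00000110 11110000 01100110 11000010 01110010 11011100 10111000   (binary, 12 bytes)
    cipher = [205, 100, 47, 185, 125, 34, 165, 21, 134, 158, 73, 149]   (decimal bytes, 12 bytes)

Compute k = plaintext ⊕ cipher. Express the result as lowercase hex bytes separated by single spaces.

a5 3c fd a6 a3 24 55 73 44 ec 95 2d

Since cipher = plaintext ⊕ k, XORing both sides with plaintext gives k = plaintext ⊕ cipher.
01101000 ^ 11001101 = 10100101
01011000 ^ 01100100 = 00111100
11010010 ^ 00101111 = 11111101
00011111 ^ 10111001 = 10100110
11011110 ^ 01111101 = 10100011
00000110 ^ 00100010 = 00100100
11110000 ^ 10100101 = 01010101
01100110 ^ 00010101 = 01110011
11000010 ^ 10000110 = 01000100
01110010 ^ 10011110 = 11101100
11011100 ^ 01001001 = 10010101
10111000 ^ 10010101 = 00101101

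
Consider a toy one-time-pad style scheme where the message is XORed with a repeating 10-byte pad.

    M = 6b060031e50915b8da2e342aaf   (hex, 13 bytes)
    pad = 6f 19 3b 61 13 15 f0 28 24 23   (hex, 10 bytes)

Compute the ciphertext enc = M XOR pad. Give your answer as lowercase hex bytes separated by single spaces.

The 10-byte key repeats, so the effective keystream is 6f 19 3b 61 13 15 f0 28 24 23 6f 19 3b.
byte 0: 6b ⊕ 6f = 04
byte 1: 06 ⊕ 19 = 1f
byte 2: 00 ⊕ 3b = 3b
byte 3: 31 ⊕ 61 = 50
byte 4: e5 ⊕ 13 = f6
byte 5: 09 ⊕ 15 = 1c
byte 6: 15 ⊕ f0 = e5
byte 7: b8 ⊕ 28 = 90
byte 8: da ⊕ 24 = fe
byte 9: 2e ⊕ 23 = 0d
byte 10: 34 ⊕ 6f = 5b
byte 11: 2a ⊕ 19 = 33
byte 12: af ⊕ 3b = 94

04 1f 3b 50 f6 1c e5 90 fe 0d 5b 33 94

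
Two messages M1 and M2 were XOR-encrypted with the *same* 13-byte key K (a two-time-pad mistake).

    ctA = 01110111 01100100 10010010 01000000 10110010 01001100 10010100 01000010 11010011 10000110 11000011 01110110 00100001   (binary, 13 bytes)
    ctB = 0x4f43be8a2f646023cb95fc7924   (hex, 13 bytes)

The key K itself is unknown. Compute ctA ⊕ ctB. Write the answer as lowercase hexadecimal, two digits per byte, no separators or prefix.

ctA ⊕ ctB = (M1 ⊕ K) ⊕ (M2 ⊕ K) = M1 ⊕ M2 — the shared key cancels under XOR.
77 XOR 4f = 38
64 XOR 43 = 27
92 XOR be = 2c
40 XOR 8a = ca
b2 XOR 2f = 9d
4c XOR 64 = 28
94 XOR 60 = f4
42 XOR 23 = 61
d3 XOR cb = 18
86 XOR 95 = 13
c3 XOR fc = 3f
76 XOR 79 = 0f
21 XOR 24 = 05

38272cca9d28f46118133f0f05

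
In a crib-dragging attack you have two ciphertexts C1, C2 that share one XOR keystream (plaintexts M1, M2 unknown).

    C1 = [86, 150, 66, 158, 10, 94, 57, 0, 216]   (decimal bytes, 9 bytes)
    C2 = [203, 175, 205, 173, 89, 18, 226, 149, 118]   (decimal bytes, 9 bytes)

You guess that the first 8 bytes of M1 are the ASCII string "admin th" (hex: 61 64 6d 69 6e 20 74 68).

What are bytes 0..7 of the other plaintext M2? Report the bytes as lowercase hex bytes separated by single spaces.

First, C1 ⊕ C2 = (M1 ⊕ K) ⊕ (M2 ⊕ K) = M1 ⊕ M2, so the key drops out. Then M2 = (M1 ⊕ M2) ⊕ M1 over the first 8 bytes.
byte 0: (56 ^ cb) ^ 61 = 9d ^ 61 = fc
byte 1: (96 ^ af) ^ 64 = 39 ^ 64 = 5d
byte 2: (42 ^ cd) ^ 6d = 8f ^ 6d = e2
byte 3: (9e ^ ad) ^ 69 = 33 ^ 69 = 5a
byte 4: (0a ^ 59) ^ 6e = 53 ^ 6e = 3d
byte 5: (5e ^ 12) ^ 20 = 4c ^ 20 = 6c
byte 6: (39 ^ e2) ^ 74 = db ^ 74 = af
byte 7: (00 ^ 95) ^ 68 = 95 ^ 68 = fd

fc 5d e2 5a 3d 6c af fd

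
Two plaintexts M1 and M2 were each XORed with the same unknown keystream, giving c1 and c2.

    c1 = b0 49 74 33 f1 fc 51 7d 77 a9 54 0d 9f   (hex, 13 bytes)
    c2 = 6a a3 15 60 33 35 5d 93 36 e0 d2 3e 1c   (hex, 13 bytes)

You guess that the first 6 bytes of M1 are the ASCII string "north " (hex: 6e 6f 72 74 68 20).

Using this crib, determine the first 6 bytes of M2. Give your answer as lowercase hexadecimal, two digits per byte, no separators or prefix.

First, c1 ⊕ c2 = (M1 ⊕ K) ⊕ (M2 ⊕ K) = M1 ⊕ M2, so the key drops out. Then M2 = (M1 ⊕ M2) ⊕ M1 over the first 6 bytes.
byte 0: (b0 ⊕ 6a) ⊕ 6e = da ⊕ 6e = b4
byte 1: (49 ⊕ a3) ⊕ 6f = ea ⊕ 6f = 85
byte 2: (74 ⊕ 15) ⊕ 72 = 61 ⊕ 72 = 13
byte 3: (33 ⊕ 60) ⊕ 74 = 53 ⊕ 74 = 27
byte 4: (f1 ⊕ 33) ⊕ 68 = c2 ⊕ 68 = aa
byte 5: (fc ⊕ 35) ⊕ 20 = c9 ⊕ 20 = e9

b4851327aae9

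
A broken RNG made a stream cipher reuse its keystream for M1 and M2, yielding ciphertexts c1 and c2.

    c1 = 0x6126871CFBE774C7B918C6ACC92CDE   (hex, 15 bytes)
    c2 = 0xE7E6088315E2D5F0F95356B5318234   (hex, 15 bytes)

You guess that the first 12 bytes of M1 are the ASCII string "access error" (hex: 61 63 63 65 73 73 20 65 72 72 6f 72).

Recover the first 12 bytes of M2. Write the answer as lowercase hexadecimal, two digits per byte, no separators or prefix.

e7a3ecfa9d7681523239ff6b

First, c1 ⊕ c2 = (M1 ⊕ K) ⊕ (M2 ⊕ K) = M1 ⊕ M2, so the key drops out. Then M2 = (M1 ⊕ M2) ⊕ M1 over the first 12 bytes.
byte 0: (61 XOR e7) XOR 61 = 86 XOR 61 = e7
byte 1: (26 XOR e6) XOR 63 = c0 XOR 63 = a3
byte 2: (87 XOR 08) XOR 63 = 8f XOR 63 = ec
byte 3: (1c XOR 83) XOR 65 = 9f XOR 65 = fa
byte 4: (fb XOR 15) XOR 73 = ee XOR 73 = 9d
byte 5: (e7 XOR e2) XOR 73 = 05 XOR 73 = 76
byte 6: (74 XOR d5) XOR 20 = a1 XOR 20 = 81
byte 7: (c7 XOR f0) XOR 65 = 37 XOR 65 = 52
byte 8: (b9 XOR f9) XOR 72 = 40 XOR 72 = 32
byte 9: (18 XOR 53) XOR 72 = 4b XOR 72 = 39
byte 10: (c6 XOR 56) XOR 6f = 90 XOR 6f = ff
byte 11: (ac XOR b5) XOR 72 = 19 XOR 72 = 6b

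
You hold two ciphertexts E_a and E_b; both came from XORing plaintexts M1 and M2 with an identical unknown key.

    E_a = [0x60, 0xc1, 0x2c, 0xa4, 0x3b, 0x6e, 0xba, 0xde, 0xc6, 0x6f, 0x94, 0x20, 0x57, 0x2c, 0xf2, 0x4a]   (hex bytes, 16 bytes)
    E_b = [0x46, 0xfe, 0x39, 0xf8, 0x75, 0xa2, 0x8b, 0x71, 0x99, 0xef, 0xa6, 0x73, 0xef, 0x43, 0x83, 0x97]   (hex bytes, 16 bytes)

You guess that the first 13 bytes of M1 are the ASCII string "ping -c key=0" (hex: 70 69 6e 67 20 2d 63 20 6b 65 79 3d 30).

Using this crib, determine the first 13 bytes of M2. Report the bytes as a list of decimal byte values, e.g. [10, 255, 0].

First, E_a ⊕ E_b = (M1 ⊕ K) ⊕ (M2 ⊕ K) = M1 ⊕ M2, so the key drops out. Then M2 = (M1 ⊕ M2) ⊕ M1 over the first 13 bytes.
byte 0: (60 ⊕ 46) ⊕ 70 = 26 ⊕ 70 = 56
byte 1: (c1 ⊕ fe) ⊕ 69 = 3f ⊕ 69 = 56
byte 2: (2c ⊕ 39) ⊕ 6e = 15 ⊕ 6e = 7b
byte 3: (a4 ⊕ f8) ⊕ 67 = 5c ⊕ 67 = 3b
byte 4: (3b ⊕ 75) ⊕ 20 = 4e ⊕ 20 = 6e
byte 5: (6e ⊕ a2) ⊕ 2d = cc ⊕ 2d = e1
byte 6: (ba ⊕ 8b) ⊕ 63 = 31 ⊕ 63 = 52
byte 7: (de ⊕ 71) ⊕ 20 = af ⊕ 20 = 8f
byte 8: (c6 ⊕ 99) ⊕ 6b = 5f ⊕ 6b = 34
byte 9: (6f ⊕ ef) ⊕ 65 = 80 ⊕ 65 = e5
byte 10: (94 ⊕ a6) ⊕ 79 = 32 ⊕ 79 = 4b
byte 11: (20 ⊕ 73) ⊕ 3d = 53 ⊕ 3d = 6e
byte 12: (57 ⊕ ef) ⊕ 30 = b8 ⊕ 30 = 88

[86, 86, 123, 59, 110, 225, 82, 143, 52, 229, 75, 110, 136]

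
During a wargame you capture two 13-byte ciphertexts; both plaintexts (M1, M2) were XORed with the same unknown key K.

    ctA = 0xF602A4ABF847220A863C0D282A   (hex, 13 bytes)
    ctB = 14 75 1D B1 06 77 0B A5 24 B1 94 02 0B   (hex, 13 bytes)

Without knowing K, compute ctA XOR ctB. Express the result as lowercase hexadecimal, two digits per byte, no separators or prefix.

ctA ⊕ ctB = (M1 ⊕ K) ⊕ (M2 ⊕ K) = M1 ⊕ M2 — the shared key cancels under XOR.
f6 ⊕ 14 = e2
02 ⊕ 75 = 77
a4 ⊕ 1d = b9
ab ⊕ b1 = 1a
f8 ⊕ 06 = fe
47 ⊕ 77 = 30
22 ⊕ 0b = 29
0a ⊕ a5 = af
86 ⊕ 24 = a2
3c ⊕ b1 = 8d
0d ⊕ 94 = 99
28 ⊕ 02 = 2a
2a ⊕ 0b = 21

e277b91afe3029afa28d992a21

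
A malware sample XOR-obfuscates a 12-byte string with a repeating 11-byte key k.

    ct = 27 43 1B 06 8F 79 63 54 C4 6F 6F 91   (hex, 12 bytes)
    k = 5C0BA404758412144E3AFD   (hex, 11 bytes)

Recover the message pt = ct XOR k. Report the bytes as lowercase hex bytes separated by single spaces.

7b 48 bf 02 fa fd 71 40 8a 55 92 cd

The 11-byte key repeats, so the effective keystream is 5c 0b a4 04 75 84 12 14 4e 3a fd 5c.
byte 0:  39 xor  92 = 123
byte 1:  67 xor  11 =  72
byte 2:  27 xor 164 = 191
byte 3:   6 xor   4 =   2
byte 4: 143 xor 117 = 250
byte 5: 121 xor 132 = 253
byte 6:  99 xor  18 = 113
byte 7:  84 xor  20 =  64
byte 8: 196 xor  78 = 138
byte 9: 111 xor  58 =  85
byte 10: 111 xor 253 = 146
byte 11: 145 xor  92 = 205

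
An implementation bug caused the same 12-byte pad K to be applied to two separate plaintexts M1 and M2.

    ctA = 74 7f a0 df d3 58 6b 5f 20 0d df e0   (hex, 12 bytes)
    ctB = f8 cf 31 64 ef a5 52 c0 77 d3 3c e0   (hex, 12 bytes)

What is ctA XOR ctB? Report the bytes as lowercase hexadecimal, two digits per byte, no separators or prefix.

ctA ⊕ ctB = (M1 ⊕ K) ⊕ (M2 ⊕ K) = M1 ⊕ M2 — the shared key cancels under XOR.
74 xor f8 = 8c
7f xor cf = b0
a0 xor 31 = 91
df xor 64 = bb
d3 xor ef = 3c
58 xor a5 = fd
6b xor 52 = 39
5f xor c0 = 9f
20 xor 77 = 57
0d xor d3 = de
df xor 3c = e3
e0 xor e0 = 00

8cb091bb3cfd399f57dee300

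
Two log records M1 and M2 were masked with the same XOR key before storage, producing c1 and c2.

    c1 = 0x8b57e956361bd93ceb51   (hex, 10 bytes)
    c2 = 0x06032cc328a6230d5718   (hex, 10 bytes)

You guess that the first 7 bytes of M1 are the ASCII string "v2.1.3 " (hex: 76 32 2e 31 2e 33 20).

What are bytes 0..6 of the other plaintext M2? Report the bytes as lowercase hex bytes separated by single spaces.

fb 66 eb a4 30 8e da

First, c1 ⊕ c2 = (M1 ⊕ K) ⊕ (M2 ⊕ K) = M1 ⊕ M2, so the key drops out. Then M2 = (M1 ⊕ M2) ⊕ M1 over the first 7 bytes.
byte 0: (8b ⊕ 06) ⊕ 76 = 8d ⊕ 76 = fb
byte 1: (57 ⊕ 03) ⊕ 32 = 54 ⊕ 32 = 66
byte 2: (e9 ⊕ 2c) ⊕ 2e = c5 ⊕ 2e = eb
byte 3: (56 ⊕ c3) ⊕ 31 = 95 ⊕ 31 = a4
byte 4: (36 ⊕ 28) ⊕ 2e = 1e ⊕ 2e = 30
byte 5: (1b ⊕ a6) ⊕ 33 = bd ⊕ 33 = 8e
byte 6: (d9 ⊕ 23) ⊕ 20 = fa ⊕ 20 = da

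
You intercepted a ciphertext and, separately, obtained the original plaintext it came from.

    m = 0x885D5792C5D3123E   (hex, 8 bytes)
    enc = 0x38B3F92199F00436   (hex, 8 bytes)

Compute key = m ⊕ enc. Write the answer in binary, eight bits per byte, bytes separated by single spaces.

Since enc = m ⊕ key, XORing both sides with m gives key = m ⊕ enc.
byte 0: 88 XOR 38 = b0
byte 1: 5d XOR b3 = ee
byte 2: 57 XOR f9 = ae
byte 3: 92 XOR 21 = b3
byte 4: c5 XOR 99 = 5c
byte 5: d3 XOR f0 = 23
byte 6: 12 XOR 04 = 16
byte 7: 3e XOR 36 = 08

10110000 11101110 10101110 10110011 01011100 00100011 00010110 00001000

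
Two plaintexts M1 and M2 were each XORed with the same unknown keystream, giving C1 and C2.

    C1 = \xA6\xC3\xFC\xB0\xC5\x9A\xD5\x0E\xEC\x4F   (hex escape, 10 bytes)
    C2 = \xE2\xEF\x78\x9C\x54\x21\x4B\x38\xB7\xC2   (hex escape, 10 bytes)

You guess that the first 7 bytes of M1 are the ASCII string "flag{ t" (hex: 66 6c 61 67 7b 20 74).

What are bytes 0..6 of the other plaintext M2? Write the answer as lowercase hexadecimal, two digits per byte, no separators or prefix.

2240e54bea9bea

First, C1 ⊕ C2 = (M1 ⊕ K) ⊕ (M2 ⊕ K) = M1 ⊕ M2, so the key drops out. Then M2 = (M1 ⊕ M2) ⊕ M1 over the first 7 bytes.
byte 0: (a6 xor e2) xor 66 = 44 xor 66 = 22
byte 1: (c3 xor ef) xor 6c = 2c xor 6c = 40
byte 2: (fc xor 78) xor 61 = 84 xor 61 = e5
byte 3: (b0 xor 9c) xor 67 = 2c xor 67 = 4b
byte 4: (c5 xor 54) xor 7b = 91 xor 7b = ea
byte 5: (9a xor 21) xor 20 = bb xor 20 = 9b
byte 6: (d5 xor 4b) xor 74 = 9e xor 74 = ea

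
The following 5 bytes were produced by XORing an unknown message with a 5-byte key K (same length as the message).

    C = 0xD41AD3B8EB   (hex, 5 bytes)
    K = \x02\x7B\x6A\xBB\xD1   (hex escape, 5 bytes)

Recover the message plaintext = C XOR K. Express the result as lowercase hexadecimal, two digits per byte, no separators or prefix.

d661b9033a

d4 xor 02 = d6
1a xor 7b = 61
d3 xor 6a = b9
b8 xor bb = 03
eb xor d1 = 3a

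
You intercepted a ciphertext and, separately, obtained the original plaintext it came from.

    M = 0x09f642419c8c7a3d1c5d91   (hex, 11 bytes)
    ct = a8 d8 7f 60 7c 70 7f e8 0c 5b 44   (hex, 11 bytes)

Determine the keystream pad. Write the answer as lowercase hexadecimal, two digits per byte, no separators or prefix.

a12e3d21e0fc05d51006d5

Since ct = M ⊕ pad, XORing both sides with M gives pad = M ⊕ ct.
byte 0: 09 XOR a8 = a1
byte 1: f6 XOR d8 = 2e
byte 2: 42 XOR 7f = 3d
byte 3: 41 XOR 60 = 21
byte 4: 9c XOR 7c = e0
byte 5: 8c XOR 70 = fc
byte 6: 7a XOR 7f = 05
byte 7: 3d XOR e8 = d5
byte 8: 1c XOR 0c = 10
byte 9: 5d XOR 5b = 06
byte 10: 91 XOR 44 = d5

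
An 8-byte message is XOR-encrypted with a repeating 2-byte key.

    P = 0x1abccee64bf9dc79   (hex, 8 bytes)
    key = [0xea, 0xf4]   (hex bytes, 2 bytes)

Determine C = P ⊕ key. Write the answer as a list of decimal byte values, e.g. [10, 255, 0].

[240, 72, 36, 18, 161, 13, 54, 141]

The 2-byte key repeats, so the effective keystream is ea f4 ea f4 ea f4 ea f4.
byte 0: 1a XOR ea = f0
byte 1: bc XOR f4 = 48
byte 2: ce XOR ea = 24
byte 3: e6 XOR f4 = 12
byte 4: 4b XOR ea = a1
byte 5: f9 XOR f4 = 0d
byte 6: dc XOR ea = 36
byte 7: 79 XOR f4 = 8d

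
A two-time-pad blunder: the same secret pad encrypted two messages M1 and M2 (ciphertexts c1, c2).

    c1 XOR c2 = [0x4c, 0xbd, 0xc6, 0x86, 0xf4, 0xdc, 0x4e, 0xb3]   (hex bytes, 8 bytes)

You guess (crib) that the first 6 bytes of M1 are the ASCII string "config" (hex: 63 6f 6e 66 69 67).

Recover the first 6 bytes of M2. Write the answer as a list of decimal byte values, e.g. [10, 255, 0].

Since c1 ⊕ c2 = M1 ⊕ M2, XORing with the guessed M1 bytes yields the corresponding M2 bytes: M2 = (c1 ⊕ c2) ⊕ M1.
byte 0: 4c ⊕ 63 = 2f
byte 1: bd ⊕ 6f = d2
byte 2: c6 ⊕ 6e = a8
byte 3: 86 ⊕ 66 = e0
byte 4: f4 ⊕ 69 = 9d
byte 5: dc ⊕ 67 = bb

[47, 210, 168, 224, 157, 187]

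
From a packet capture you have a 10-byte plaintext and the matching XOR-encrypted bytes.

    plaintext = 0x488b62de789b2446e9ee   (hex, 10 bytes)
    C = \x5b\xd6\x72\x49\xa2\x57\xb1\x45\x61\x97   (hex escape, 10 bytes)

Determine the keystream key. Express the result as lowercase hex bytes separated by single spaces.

Since C = plaintext ⊕ key, XORing both sides with plaintext gives key = plaintext ⊕ C.
byte 0: 48 ^ 5b = 13
byte 1: 8b ^ d6 = 5d
byte 2: 62 ^ 72 = 10
byte 3: de ^ 49 = 97
byte 4: 78 ^ a2 = da
byte 5: 9b ^ 57 = cc
byte 6: 24 ^ b1 = 95
byte 7: 46 ^ 45 = 03
byte 8: e9 ^ 61 = 88
byte 9: ee ^ 97 = 79

13 5d 10 97 da cc 95 03 88 79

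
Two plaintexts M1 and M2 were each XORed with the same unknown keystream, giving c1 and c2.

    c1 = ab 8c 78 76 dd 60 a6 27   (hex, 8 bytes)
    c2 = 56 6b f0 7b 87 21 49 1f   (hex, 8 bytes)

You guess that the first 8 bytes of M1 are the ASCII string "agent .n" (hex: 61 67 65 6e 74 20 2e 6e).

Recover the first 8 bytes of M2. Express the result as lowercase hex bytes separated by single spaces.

9c 80 ed 63 2e 61 c1 56

First, c1 ⊕ c2 = (M1 ⊕ K) ⊕ (M2 ⊕ K) = M1 ⊕ M2, so the key drops out. Then M2 = (M1 ⊕ M2) ⊕ M1 over the first 8 bytes.
byte 0: (ab XOR 56) XOR 61 = fd XOR 61 = 9c
byte 1: (8c XOR 6b) XOR 67 = e7 XOR 67 = 80
byte 2: (78 XOR f0) XOR 65 = 88 XOR 65 = ed
byte 3: (76 XOR 7b) XOR 6e = 0d XOR 6e = 63
byte 4: (dd XOR 87) XOR 74 = 5a XOR 74 = 2e
byte 5: (60 XOR 21) XOR 20 = 41 XOR 20 = 61
byte 6: (a6 XOR 49) XOR 2e = ef XOR 2e = c1
byte 7: (27 XOR 1f) XOR 6e = 38 XOR 6e = 56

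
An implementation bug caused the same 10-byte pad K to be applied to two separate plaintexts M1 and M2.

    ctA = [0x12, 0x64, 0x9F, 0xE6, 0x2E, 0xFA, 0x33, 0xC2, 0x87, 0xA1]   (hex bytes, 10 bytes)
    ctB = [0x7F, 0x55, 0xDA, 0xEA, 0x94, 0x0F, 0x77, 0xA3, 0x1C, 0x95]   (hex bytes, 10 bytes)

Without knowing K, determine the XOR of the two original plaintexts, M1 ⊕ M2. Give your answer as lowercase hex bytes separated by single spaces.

ctA ⊕ ctB = (M1 ⊕ K) ⊕ (M2 ⊕ K) = M1 ⊕ M2 — the shared key cancels under XOR.
12 ^ 7f = 6d
64 ^ 55 = 31
9f ^ da = 45
e6 ^ ea = 0c
2e ^ 94 = ba
fa ^ 0f = f5
33 ^ 77 = 44
c2 ^ a3 = 61
87 ^ 1c = 9b
a1 ^ 95 = 34

6d 31 45 0c ba f5 44 61 9b 34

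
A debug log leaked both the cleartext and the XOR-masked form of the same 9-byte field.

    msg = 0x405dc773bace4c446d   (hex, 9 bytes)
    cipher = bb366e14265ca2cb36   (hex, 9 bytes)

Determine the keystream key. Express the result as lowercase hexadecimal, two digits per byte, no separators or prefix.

Since cipher = msg ⊕ key, XORing both sides with msg gives key = msg ⊕ cipher.
40 ^ bb = fb
5d ^ 36 = 6b
c7 ^ 6e = a9
73 ^ 14 = 67
ba ^ 26 = 9c
ce ^ 5c = 92
4c ^ a2 = ee
44 ^ cb = 8f
6d ^ 36 = 5b

fb6ba9679c92ee8f5b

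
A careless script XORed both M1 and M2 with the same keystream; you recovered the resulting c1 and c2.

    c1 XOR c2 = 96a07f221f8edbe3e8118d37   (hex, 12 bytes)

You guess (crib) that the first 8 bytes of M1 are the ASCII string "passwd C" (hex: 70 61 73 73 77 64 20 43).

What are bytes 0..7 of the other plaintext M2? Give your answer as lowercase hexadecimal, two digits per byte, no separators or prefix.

e6c10c5168eafba0

Since c1 ⊕ c2 = M1 ⊕ M2, XORing with the guessed M1 bytes yields the corresponding M2 bytes: M2 = (c1 ⊕ c2) ⊕ M1.
150 XOR 112 = 230
160 XOR  97 = 193
127 XOR 115 =  12
 34 XOR 115 =  81
 31 XOR 119 = 104
142 XOR 100 = 234
219 XOR  32 = 251
227 XOR  67 = 160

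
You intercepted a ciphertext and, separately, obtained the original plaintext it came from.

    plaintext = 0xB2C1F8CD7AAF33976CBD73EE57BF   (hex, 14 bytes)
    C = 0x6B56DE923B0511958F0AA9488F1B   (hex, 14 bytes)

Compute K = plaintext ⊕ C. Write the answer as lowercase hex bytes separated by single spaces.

d9 97 26 5f 41 aa 22 02 e3 b7 da a6 d8 a4

Since C = plaintext ⊕ K, XORing both sides with plaintext gives K = plaintext ⊕ C.
byte 0: b2 ^ 6b = d9
byte 1: c1 ^ 56 = 97
byte 2: f8 ^ de = 26
byte 3: cd ^ 92 = 5f
byte 4: 7a ^ 3b = 41
byte 5: af ^ 05 = aa
byte 6: 33 ^ 11 = 22
byte 7: 97 ^ 95 = 02
byte 8: 6c ^ 8f = e3
byte 9: bd ^ 0a = b7
byte 10: 73 ^ a9 = da
byte 11: ee ^ 48 = a6
byte 12: 57 ^ 8f = d8
byte 13: bf ^ 1b = a4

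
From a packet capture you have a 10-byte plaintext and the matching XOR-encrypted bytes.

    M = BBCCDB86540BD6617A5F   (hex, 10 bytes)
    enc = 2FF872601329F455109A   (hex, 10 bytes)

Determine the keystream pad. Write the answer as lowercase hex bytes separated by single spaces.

Since enc = M ⊕ pad, XORing both sides with M gives pad = M ⊕ enc.
187 xor  47 = 148
204 xor 248 =  52
219 xor 114 = 169
134 xor  96 = 230
 84 xor  19 =  71
 11 xor  41 =  34
214 xor 244 =  34
 97 xor  85 =  52
122 xor  16 = 106
 95 xor 154 = 197

94 34 a9 e6 47 22 22 34 6a c5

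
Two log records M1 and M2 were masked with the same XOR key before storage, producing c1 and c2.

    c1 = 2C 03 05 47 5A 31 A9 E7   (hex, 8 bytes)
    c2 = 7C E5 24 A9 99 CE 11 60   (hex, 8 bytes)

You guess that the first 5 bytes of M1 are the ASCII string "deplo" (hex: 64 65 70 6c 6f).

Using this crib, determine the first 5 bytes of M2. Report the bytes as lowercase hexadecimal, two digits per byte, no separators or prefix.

34835182ac

First, c1 ⊕ c2 = (M1 ⊕ K) ⊕ (M2 ⊕ K) = M1 ⊕ M2, so the key drops out. Then M2 = (M1 ⊕ M2) ⊕ M1 over the first 5 bytes.
byte 0: (2c XOR 7c) XOR 64 = 50 XOR 64 = 34
byte 1: (03 XOR e5) XOR 65 = e6 XOR 65 = 83
byte 2: (05 XOR 24) XOR 70 = 21 XOR 70 = 51
byte 3: (47 XOR a9) XOR 6c = ee XOR 6c = 82
byte 4: (5a XOR 99) XOR 6f = c3 XOR 6f = ac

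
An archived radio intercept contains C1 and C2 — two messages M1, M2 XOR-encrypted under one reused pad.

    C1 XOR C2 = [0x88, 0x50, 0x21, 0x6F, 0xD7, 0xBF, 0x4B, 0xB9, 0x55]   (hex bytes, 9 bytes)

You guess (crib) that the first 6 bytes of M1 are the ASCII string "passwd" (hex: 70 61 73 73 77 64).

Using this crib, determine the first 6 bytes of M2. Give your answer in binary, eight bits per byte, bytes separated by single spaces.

11111000 00110001 01010010 00011100 10100000 11011011

Since C1 ⊕ C2 = M1 ⊕ M2, XORing with the guessed M1 bytes yields the corresponding M2 bytes: M2 = (C1 ⊕ C2) ⊕ M1.
136 xor 112 = 248
 80 xor  97 =  49
 33 xor 115 =  82
111 xor 115 =  28
215 xor 119 = 160
191 xor 100 = 219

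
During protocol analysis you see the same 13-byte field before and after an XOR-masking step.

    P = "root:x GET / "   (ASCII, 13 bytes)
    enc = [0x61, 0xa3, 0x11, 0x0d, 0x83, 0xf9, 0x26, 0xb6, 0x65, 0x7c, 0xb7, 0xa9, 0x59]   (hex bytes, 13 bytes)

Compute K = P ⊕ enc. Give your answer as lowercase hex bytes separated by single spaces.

Since enc = P ⊕ K, XORing both sides with P gives K = P ⊕ enc.
byte 0: 72 xor 61 = 13
byte 1: 6f xor a3 = cc
byte 2: 6f xor 11 = 7e
byte 3: 74 xor 0d = 79
byte 4: 3a xor 83 = b9
byte 5: 78 xor f9 = 81
byte 6: 20 xor 26 = 06
byte 7: 47 xor b6 = f1
byte 8: 45 xor 65 = 20
byte 9: 54 xor 7c = 28
byte 10: 20 xor b7 = 97
byte 11: 2f xor a9 = 86
byte 12: 20 xor 59 = 79

13 cc 7e 79 b9 81 06 f1 20 28 97 86 79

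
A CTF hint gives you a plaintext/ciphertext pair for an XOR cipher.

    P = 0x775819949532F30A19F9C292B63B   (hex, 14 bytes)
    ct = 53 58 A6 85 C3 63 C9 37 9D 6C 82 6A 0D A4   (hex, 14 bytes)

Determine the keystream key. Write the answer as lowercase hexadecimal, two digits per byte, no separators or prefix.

2400bf1156513a3d849540f8bb9f

Since ct = P ⊕ key, XORing both sides with P gives key = P ⊕ ct.
byte 0: 77 ⊕ 53 = 24
byte 1: 58 ⊕ 58 = 00
byte 2: 19 ⊕ a6 = bf
byte 3: 94 ⊕ 85 = 11
byte 4: 95 ⊕ c3 = 56
byte 5: 32 ⊕ 63 = 51
byte 6: f3 ⊕ c9 = 3a
byte 7: 0a ⊕ 37 = 3d
byte 8: 19 ⊕ 9d = 84
byte 9: f9 ⊕ 6c = 95
byte 10: c2 ⊕ 82 = 40
byte 11: 92 ⊕ 6a = f8
byte 12: b6 ⊕ 0d = bb
byte 13: 3b ⊕ a4 = 9f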